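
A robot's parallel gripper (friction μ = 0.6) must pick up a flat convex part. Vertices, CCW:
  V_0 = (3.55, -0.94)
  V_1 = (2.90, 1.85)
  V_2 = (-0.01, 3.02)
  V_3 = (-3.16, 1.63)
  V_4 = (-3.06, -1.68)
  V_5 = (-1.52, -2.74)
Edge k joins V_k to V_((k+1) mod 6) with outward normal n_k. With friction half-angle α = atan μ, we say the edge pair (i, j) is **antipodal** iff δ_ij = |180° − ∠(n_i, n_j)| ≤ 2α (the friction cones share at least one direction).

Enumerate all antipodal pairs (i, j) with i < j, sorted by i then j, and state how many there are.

count = 6; pairs: (0,3), (0,4), (1,4), (1,5), (2,4), (2,5)

α = atan 0.6 = 30.96°;  2α = 61.93°
n_0 = (+0.9739, +0.2269)
n_1 = (+0.3730, +0.9278)
n_2 = (-0.4037, +0.9149)
n_3 = (-0.9995, -0.0302)
n_4 = (-0.5670, -0.8237)
n_5 = (+0.3346, -0.9424)
  (0,1): δ = 125.02°  ·
  (0,2): δ = 79.30°  ·
  (0,3): δ = 11.38°  ✓
  (0,4): δ = 42.35°  ✓
  (0,5): δ = 96.43°  ·
  (1,2): δ = 134.29°  ·
  (1,3): δ = 66.37°  ·
  (1,4): δ = 12.64°  ✓
  (1,5): δ = 41.45°  ✓
  (2,3): δ = 112.08°  ·
  (2,4): δ = 58.35°  ✓
  (2,5): δ = 4.26°  ✓
  (3,4): δ = 126.27°  ·
  (3,5): δ = 72.18°  ·
  (4,5): δ = 125.91°  ·
antipodal pairs: 6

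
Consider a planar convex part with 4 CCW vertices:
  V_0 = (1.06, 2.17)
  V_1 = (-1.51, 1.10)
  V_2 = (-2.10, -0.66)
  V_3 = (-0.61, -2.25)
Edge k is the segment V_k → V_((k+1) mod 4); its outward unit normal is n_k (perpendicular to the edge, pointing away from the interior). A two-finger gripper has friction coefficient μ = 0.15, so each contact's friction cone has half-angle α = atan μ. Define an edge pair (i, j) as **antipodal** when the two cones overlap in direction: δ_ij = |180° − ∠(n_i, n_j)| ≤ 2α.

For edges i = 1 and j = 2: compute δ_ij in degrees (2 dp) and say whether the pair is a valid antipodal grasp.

α = atan 0.15 = 8.53°;  2α = 17.06°
edge 1: e_1 = (-0.59, -1.76);  n_1 = (-0.9481, +0.3178)
edge 2: e_2 = (+1.49, -1.59);  n_2 = (-0.7297, -0.6838)
∠(n_1, n_2) = 61.67°
δ = |180° − 61.67°| = 118.33°
118.33° > 2α = 17.06°  →  invalid

δ = 118.33°, invalid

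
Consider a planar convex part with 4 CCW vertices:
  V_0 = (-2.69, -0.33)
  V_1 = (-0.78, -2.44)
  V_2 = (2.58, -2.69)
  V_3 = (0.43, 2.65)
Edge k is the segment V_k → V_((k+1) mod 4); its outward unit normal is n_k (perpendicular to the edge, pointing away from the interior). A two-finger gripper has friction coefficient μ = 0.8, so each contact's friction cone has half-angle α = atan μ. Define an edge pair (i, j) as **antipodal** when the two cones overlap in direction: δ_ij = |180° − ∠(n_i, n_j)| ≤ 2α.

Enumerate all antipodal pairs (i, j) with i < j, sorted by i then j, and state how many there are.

count = 4; pairs: (0,2), (1,2), (1,3), (2,3)

α = atan 0.8 = 38.66°;  2α = 77.32°
n_0 = (-0.7414, -0.6711)
n_1 = (-0.0742, -0.9972)
n_2 = (+0.9276, +0.3735)
n_3 = (-0.6907, +0.7231)
  (0,1): δ = 136.41°  ·
  (0,2): δ = 20.22°  ✓
  (0,3): δ = 91.53°  ·
  (1,2): δ = 63.81°  ✓
  (1,3): δ = 47.94°  ✓
  (2,3): δ = 68.25°  ✓
antipodal pairs: 4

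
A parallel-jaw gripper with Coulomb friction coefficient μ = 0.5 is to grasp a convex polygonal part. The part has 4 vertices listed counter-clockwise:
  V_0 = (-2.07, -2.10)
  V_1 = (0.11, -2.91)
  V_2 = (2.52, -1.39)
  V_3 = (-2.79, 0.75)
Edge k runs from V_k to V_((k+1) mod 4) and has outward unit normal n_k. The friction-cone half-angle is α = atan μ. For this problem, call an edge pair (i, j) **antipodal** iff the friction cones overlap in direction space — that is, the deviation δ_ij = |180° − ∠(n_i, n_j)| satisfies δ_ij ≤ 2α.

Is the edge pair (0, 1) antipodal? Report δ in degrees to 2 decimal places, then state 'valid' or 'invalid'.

δ = 127.38°, invalid

α = atan 0.5 = 26.57°;  2α = 53.13°
edge 0: e_0 = (+2.18, -0.81);  n_0 = (-0.3483, -0.9374)
edge 1: e_1 = (+2.41, +1.52);  n_1 = (+0.5335, -0.8458)
∠(n_0, n_1) = 52.62°
δ = |180° − 52.62°| = 127.38°
127.38° > 2α = 53.13°  →  invalid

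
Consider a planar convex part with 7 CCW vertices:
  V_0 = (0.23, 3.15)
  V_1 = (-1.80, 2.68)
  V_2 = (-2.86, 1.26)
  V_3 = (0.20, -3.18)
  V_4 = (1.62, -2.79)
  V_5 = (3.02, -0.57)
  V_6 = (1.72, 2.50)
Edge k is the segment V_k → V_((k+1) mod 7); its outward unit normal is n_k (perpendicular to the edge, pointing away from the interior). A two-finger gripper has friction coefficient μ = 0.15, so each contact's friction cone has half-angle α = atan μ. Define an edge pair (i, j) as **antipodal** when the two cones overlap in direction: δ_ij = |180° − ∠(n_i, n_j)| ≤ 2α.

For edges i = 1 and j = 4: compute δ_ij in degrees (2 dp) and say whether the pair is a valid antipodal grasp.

δ = 4.50°, valid

α = atan 0.15 = 8.53°;  2α = 17.06°
edge 1: e_1 = (-1.06, -1.42);  n_1 = (-0.8014, +0.5982)
edge 4: e_4 = (+1.40, +2.22);  n_4 = (+0.8459, -0.5334)
∠(n_1, n_4) = 175.50°
δ = |180° − 175.50°| = 4.50°
4.50° ≤ 2α = 17.06°  →  valid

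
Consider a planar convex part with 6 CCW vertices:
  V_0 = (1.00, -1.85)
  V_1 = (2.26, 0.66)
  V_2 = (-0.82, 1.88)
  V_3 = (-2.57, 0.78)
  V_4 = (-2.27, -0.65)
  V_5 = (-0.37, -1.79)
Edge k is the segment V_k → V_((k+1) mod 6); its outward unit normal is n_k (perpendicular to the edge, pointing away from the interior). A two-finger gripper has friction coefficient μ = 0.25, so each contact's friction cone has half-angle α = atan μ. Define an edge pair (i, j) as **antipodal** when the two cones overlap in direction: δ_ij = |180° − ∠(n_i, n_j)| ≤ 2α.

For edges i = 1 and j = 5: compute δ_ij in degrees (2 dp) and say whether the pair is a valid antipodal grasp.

α = atan 0.25 = 14.04°;  2α = 28.07°
edge 1: e_1 = (-3.08, +1.22);  n_1 = (+0.3683, +0.9297)
edge 5: e_5 = (+1.37, -0.06);  n_5 = (-0.0438, -0.9990)
∠(n_1, n_5) = 160.90°
δ = |180° − 160.90°| = 19.10°
19.10° ≤ 2α = 28.07°  →  valid

δ = 19.10°, valid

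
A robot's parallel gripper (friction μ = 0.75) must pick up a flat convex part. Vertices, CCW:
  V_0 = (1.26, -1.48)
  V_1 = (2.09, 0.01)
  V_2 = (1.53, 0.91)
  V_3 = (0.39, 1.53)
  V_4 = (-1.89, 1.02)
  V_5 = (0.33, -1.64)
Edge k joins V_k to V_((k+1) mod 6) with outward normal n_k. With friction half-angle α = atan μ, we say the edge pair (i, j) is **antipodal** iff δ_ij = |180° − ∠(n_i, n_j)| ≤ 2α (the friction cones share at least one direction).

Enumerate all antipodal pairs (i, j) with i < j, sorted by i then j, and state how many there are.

α = atan 0.75 = 36.87°;  2α = 73.74°
n_0 = (+0.8736, -0.4866)
n_1 = (+0.8491, +0.5283)
n_2 = (+0.4778, +0.8785)
n_3 = (-0.2183, +0.9759)
n_4 = (-0.7677, -0.6408)
n_5 = (+0.1696, -0.9855)
  (0,1): δ = 118.99°  ·
  (0,2): δ = 89.42°  ·
  (0,3): δ = 48.27°  ✓
  (0,4): δ = 68.97°  ✓
  (0,5): δ = 128.88°  ·
  (1,2): δ = 150.43°  ·
  (1,3): δ = 109.28°  ·
  (1,4): δ = 7.96°  ✓
  (1,5): δ = 67.87°  ✓
  (2,3): δ = 138.85°  ·
  (2,4): δ = 21.61°  ✓
  (2,5): δ = 38.30°  ✓
  (3,4): δ = 62.76°  ✓
  (3,5): δ = 2.85°  ✓
  (4,5): δ = 120.09°  ·
antipodal pairs: 8

count = 8; pairs: (0,3), (0,4), (1,4), (1,5), (2,4), (2,5), (3,4), (3,5)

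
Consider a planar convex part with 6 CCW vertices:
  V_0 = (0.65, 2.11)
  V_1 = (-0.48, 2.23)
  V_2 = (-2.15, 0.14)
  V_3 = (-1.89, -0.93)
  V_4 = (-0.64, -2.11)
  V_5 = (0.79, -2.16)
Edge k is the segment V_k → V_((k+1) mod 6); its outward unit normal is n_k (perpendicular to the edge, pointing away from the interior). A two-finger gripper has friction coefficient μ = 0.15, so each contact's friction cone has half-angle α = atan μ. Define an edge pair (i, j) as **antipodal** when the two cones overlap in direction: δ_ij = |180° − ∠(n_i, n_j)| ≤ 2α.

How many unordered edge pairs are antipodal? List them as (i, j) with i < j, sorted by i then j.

count = 2; pairs: (0,4), (2,5)

α = atan 0.15 = 8.53°;  2α = 17.06°
n_0 = (+0.1056, +0.9944)
n_1 = (-0.7812, +0.6242)
n_2 = (-0.9717, -0.2361)
n_3 = (-0.6865, -0.7272)
n_4 = (-0.0349, -0.9994)
n_5 = (+0.9995, +0.0328)
  (0,1): δ = 122.56°  ·
  (0,2): δ = 70.28°  ·
  (0,3): δ = 37.29°  ·
  (0,4): δ = 4.06°  ✓
  (0,5): δ = 97.94°  ·
  (1,2): δ = 127.72°  ·
  (1,3): δ = 94.72°  ·
  (1,4): δ = 53.38°  ·
  (1,5): δ = 40.50°  ·
  (2,3): δ = 147.01°  ·
  (2,4): δ = 105.66°  ·
  (2,5): δ = 11.78°  ✓
  (3,4): δ = 138.65°  ·
  (3,5): δ = 44.77°  ·
  (4,5): δ = 86.12°  ·
antipodal pairs: 2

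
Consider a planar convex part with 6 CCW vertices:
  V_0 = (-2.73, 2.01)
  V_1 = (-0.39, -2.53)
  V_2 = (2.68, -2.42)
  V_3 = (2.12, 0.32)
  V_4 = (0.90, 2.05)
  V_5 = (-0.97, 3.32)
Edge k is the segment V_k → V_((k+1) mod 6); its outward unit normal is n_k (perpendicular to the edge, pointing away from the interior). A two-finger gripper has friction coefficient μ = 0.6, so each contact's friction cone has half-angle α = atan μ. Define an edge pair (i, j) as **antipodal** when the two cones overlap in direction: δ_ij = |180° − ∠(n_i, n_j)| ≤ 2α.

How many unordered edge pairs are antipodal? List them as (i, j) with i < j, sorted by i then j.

α = atan 0.6 = 30.96°;  2α = 61.93°
n_0 = (-0.8889, -0.4581)
n_1 = (+0.0358, -0.9994)
n_2 = (+0.9797, +0.2002)
n_3 = (+0.8172, +0.5763)
n_4 = (+0.5618, +0.8273)
n_5 = (-0.5971, +0.8022)
  (0,1): δ = 115.22°  ·
  (0,2): δ = 15.72°  ✓
  (0,3): δ = 7.92°  ✓
  (0,4): δ = 28.55°  ✓
  (0,5): δ = 99.39°  ·
  (1,2): δ = 80.50°  ·
  (1,3): δ = 56.86°  ✓
  (1,4): δ = 36.23°  ✓
  (1,5): δ = 34.61°  ✓
  (2,3): δ = 156.36°  ·
  (2,4): δ = 135.73°  ·
  (2,5): δ = 64.89°  ·
  (3,4): δ = 159.37°  ·
  (3,5): δ = 88.53°  ·
  (4,5): δ = 109.16°  ·
antipodal pairs: 6

count = 6; pairs: (0,2), (0,3), (0,4), (1,3), (1,4), (1,5)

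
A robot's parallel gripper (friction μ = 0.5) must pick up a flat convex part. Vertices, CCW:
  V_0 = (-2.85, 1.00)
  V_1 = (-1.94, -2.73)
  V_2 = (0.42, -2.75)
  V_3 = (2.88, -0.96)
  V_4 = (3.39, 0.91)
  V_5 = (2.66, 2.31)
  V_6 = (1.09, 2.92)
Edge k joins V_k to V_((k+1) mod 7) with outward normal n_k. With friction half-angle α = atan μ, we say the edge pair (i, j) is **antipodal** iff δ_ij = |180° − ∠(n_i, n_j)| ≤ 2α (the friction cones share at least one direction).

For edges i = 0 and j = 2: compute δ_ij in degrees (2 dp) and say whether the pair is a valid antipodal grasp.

δ = 67.67°, invalid

α = atan 0.5 = 26.57°;  2α = 53.13°
edge 0: e_0 = (+0.91, -3.73);  n_0 = (-0.9715, -0.2370)
edge 2: e_2 = (+2.46, +1.79);  n_2 = (+0.5884, -0.8086)
∠(n_0, n_2) = 112.33°
δ = |180° − 112.33°| = 67.67°
67.67° > 2α = 53.13°  →  invalid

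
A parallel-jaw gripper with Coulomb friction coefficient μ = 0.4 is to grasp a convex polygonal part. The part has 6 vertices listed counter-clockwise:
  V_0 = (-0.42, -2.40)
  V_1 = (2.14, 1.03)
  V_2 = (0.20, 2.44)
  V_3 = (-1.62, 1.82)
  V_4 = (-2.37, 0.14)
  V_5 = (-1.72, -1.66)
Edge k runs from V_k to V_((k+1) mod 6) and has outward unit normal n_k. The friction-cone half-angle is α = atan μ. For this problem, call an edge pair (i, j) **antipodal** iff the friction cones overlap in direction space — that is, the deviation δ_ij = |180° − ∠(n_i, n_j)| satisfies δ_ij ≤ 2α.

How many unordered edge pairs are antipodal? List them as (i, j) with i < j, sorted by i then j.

α = atan 0.4 = 21.80°;  2α = 43.60°
n_0 = (+0.8014, -0.5981)
n_1 = (+0.5879, +0.8089)
n_2 = (-0.3225, +0.9466)
n_3 = (-0.9131, +0.4077)
n_4 = (-0.9406, -0.3396)
n_5 = (-0.4947, -0.8691)
  (0,1): δ = 89.27°  ·
  (0,2): δ = 34.45°  ✓
  (0,3): δ = 12.68°  ✓
  (0,4): δ = 56.59°  ·
  (0,5): δ = 97.09°  ·
  (1,2): δ = 125.18°  ·
  (1,3): δ = 78.05°  ·
  (1,4): δ = 34.13°  ✓
  (1,5): δ = 6.36°  ✓
  (2,3): δ = 132.87°  ·
  (2,4): δ = 88.96°  ·
  (2,5): δ = 48.46°  ·
  (3,4): δ = 136.09°  ·
  (3,5): δ = 95.59°  ·
  (4,5): δ = 139.51°  ·
antipodal pairs: 4

count = 4; pairs: (0,2), (0,3), (1,4), (1,5)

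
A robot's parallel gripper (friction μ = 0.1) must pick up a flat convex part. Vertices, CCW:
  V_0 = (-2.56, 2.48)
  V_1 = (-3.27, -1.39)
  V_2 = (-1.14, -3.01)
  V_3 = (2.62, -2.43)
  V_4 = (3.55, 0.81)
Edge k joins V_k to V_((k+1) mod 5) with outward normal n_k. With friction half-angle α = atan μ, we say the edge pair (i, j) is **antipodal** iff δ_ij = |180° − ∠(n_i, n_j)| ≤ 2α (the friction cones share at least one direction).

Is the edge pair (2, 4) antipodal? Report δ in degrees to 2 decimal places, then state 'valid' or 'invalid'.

α = atan 0.1 = 5.71°;  2α = 11.42°
edge 2: e_2 = (+3.76, +0.58);  n_2 = (+0.1525, -0.9883)
edge 4: e_4 = (-6.11, +1.67);  n_4 = (+0.2637, +0.9646)
∠(n_2, n_4) = 155.94°
δ = |180° − 155.94°| = 24.06°
24.06° > 2α = 11.42°  →  invalid

δ = 24.06°, invalid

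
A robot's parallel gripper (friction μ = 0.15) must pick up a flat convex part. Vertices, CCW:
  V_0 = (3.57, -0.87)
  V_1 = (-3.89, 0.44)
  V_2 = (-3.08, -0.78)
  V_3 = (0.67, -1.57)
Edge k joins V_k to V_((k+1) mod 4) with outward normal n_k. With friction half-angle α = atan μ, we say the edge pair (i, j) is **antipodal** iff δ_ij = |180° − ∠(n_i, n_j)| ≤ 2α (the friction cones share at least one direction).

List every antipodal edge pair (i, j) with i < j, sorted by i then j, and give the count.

α = atan 0.15 = 8.53°;  2α = 17.06°
n_0 = (+0.1730, +0.9849)
n_1 = (-0.8331, -0.5531)
n_2 = (-0.2061, -0.9785)
n_3 = (+0.2346, -0.9721)
  (0,1): δ = 46.46°  ·
  (0,2): δ = 1.94°  ✓
  (0,3): δ = 23.53°  ·
  (1,2): δ = 135.48°  ·
  (1,3): δ = 110.01°  ·
  (2,3): δ = 154.53°  ·
antipodal pairs: 1

count = 1; pairs: (0,2)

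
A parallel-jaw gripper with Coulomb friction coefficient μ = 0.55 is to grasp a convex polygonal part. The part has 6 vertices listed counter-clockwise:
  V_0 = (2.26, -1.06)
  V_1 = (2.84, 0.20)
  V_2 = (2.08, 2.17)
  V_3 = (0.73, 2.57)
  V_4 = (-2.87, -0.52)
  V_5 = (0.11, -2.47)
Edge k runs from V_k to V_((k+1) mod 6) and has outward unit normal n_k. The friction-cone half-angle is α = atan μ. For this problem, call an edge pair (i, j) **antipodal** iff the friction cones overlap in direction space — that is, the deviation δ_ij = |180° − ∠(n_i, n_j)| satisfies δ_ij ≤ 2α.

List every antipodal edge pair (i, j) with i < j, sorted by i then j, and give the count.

α = atan 0.55 = 28.81°;  2α = 57.62°
n_0 = (+0.9084, -0.4181)
n_1 = (+0.9330, +0.3599)
n_2 = (+0.2841, +0.9588)
n_3 = (-0.6513, +0.7588)
n_4 = (-0.5476, -0.8368)
n_5 = (+0.5484, -0.8362)
  (0,1): δ = 134.19°  ·
  (0,2): δ = 81.79°  ·
  (0,3): δ = 24.64°  ✓
  (0,4): δ = 81.52°  ·
  (0,5): δ = 147.97°  ·
  (1,2): δ = 127.60°  ·
  (1,3): δ = 70.46°  ·
  (1,4): δ = 35.70°  ✓
  (1,5): δ = 102.16°  ·
  (2,3): δ = 122.86°  ·
  (2,4): δ = 16.69°  ✓
  (2,5): δ = 49.76°  ✓
  (3,4): δ = 73.84°  ·
  (3,5): δ = 7.38°  ✓
  (4,5): δ = 113.54°  ·
antipodal pairs: 5

count = 5; pairs: (0,3), (1,4), (2,4), (2,5), (3,5)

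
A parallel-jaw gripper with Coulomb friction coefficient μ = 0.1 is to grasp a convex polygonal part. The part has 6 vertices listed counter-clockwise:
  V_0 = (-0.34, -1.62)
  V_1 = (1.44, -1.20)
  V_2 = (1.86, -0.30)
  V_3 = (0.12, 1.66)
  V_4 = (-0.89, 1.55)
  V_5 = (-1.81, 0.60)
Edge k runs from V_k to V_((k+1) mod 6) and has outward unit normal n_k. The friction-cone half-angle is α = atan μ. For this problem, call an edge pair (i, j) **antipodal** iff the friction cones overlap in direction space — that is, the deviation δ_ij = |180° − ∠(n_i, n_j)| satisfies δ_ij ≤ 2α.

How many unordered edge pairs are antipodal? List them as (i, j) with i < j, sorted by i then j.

count = 2; pairs: (0,3), (2,5)

α = atan 0.1 = 5.71°;  2α = 11.42°
n_0 = (+0.2296, -0.9733)
n_1 = (+0.9062, -0.4229)
n_2 = (+0.7478, +0.6639)
n_3 = (-0.1083, +0.9941)
n_4 = (-0.7184, +0.6957)
n_5 = (-0.8338, -0.5521)
  (0,1): δ = 128.29°  ·
  (0,2): δ = 61.68°  ·
  (0,3): δ = 7.06°  ✓
  (0,4): δ = 32.64°  ·
  (0,5): δ = 110.23°  ·
  (1,2): δ = 113.39°  ·
  (1,3): δ = 58.77°  ·
  (1,4): δ = 19.06°  ·
  (1,5): δ = 58.53°  ·
  (2,3): δ = 125.38°  ·
  (2,4): δ = 85.68°  ·
  (2,5): δ = 8.09°  ✓
  (3,4): δ = 140.30°  ·
  (3,5): δ = 62.70°  ·
  (4,5): δ = 102.41°  ·
antipodal pairs: 2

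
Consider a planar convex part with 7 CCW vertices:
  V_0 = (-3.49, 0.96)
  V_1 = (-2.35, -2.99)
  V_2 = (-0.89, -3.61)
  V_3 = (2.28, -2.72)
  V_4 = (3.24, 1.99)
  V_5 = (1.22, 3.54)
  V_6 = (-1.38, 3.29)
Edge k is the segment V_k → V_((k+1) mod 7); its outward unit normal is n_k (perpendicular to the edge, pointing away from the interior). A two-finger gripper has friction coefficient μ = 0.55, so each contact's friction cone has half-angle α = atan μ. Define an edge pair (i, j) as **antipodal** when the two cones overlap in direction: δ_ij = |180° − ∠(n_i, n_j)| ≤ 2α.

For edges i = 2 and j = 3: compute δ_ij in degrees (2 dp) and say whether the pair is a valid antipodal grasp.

α = atan 0.55 = 28.81°;  2α = 57.62°
edge 2: e_2 = (+3.17, +0.89);  n_2 = (+0.2703, -0.9628)
edge 3: e_3 = (+0.96, +4.71);  n_3 = (+0.9799, -0.1997)
∠(n_2, n_3) = 62.80°
δ = |180° − 62.80°| = 117.20°
117.20° > 2α = 57.62°  →  invalid

δ = 117.20°, invalid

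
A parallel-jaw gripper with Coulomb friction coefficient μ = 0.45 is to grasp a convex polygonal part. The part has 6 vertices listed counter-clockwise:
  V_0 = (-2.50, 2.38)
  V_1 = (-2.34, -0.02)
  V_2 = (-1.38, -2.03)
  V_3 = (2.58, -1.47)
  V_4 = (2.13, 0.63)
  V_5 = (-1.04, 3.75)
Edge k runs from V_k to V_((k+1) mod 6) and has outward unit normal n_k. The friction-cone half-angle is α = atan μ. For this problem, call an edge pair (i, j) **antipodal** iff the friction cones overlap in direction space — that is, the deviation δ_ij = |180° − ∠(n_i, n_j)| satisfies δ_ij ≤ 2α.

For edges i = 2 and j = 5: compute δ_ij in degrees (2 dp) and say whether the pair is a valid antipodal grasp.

α = atan 0.45 = 24.23°;  2α = 48.46°
edge 2: e_2 = (+3.96, +0.56);  n_2 = (+0.1400, -0.9901)
edge 5: e_5 = (-1.46, -1.37);  n_5 = (-0.6843, +0.7292)
∠(n_2, n_5) = 144.87°
δ = |180° − 144.87°| = 35.13°
35.13° ≤ 2α = 48.46°  →  valid

δ = 35.13°, valid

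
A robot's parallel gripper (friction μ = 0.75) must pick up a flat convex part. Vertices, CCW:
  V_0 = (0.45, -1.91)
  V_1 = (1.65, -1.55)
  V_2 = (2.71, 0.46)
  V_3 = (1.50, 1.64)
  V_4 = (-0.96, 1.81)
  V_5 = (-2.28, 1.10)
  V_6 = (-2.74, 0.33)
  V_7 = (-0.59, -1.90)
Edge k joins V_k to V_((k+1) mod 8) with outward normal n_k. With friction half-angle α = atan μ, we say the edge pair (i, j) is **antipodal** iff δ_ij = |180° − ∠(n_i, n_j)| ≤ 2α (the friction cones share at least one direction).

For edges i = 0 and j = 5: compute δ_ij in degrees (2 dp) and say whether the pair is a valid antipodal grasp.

δ = 42.45°, valid

α = atan 0.75 = 36.87°;  2α = 73.74°
edge 0: e_0 = (+1.20, +0.36);  n_0 = (+0.2873, -0.9578)
edge 5: e_5 = (-0.46, -0.77);  n_5 = (-0.8585, +0.5129)
∠(n_0, n_5) = 137.55°
δ = |180° − 137.55°| = 42.45°
42.45° ≤ 2α = 73.74°  →  valid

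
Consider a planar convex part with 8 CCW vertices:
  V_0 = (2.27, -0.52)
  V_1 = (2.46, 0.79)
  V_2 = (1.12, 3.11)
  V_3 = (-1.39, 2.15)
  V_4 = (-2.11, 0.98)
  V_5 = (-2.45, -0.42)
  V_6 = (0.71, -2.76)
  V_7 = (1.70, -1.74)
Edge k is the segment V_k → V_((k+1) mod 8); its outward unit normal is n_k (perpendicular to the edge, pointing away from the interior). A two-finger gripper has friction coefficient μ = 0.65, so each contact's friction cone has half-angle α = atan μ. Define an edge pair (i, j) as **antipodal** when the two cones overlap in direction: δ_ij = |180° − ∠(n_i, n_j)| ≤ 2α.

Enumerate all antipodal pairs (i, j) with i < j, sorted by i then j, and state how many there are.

count = 14; pairs: (0,2), (0,3), (0,4), (0,5), (1,3), (1,4), (1,5), (2,5), (2,6), (2,7), (3,6), (3,7), (4,6), (4,7)

α = atan 0.65 = 33.02°;  2α = 66.05°
n_0 = (+0.9896, -0.1435)
n_1 = (+0.8659, +0.5002)
n_2 = (-0.3572, +0.9340)
n_3 = (-0.8517, +0.5241)
n_4 = (-0.9718, +0.2360)
n_5 = (-0.5951, -0.8036)
n_6 = (+0.7176, -0.6965)
n_7 = (+0.9060, -0.4233)
  (0,1): δ = 141.74°  ·
  (0,2): δ = 60.82°  ✓
  (0,3): δ = 23.35°  ✓
  (0,4): δ = 5.40°  ✓
  (0,5): δ = 61.73°  ✓
  (0,6): δ = 144.11°  ·
  (0,7): δ = 163.21°  ·
  (1,2): δ = 99.08°  ·
  (1,3): δ = 61.62°  ✓
  (1,4): δ = 43.66°  ✓
  (1,5): δ = 23.47°  ✓
  (1,6): δ = 105.84°  ·
  (1,7): δ = 124.95°  ·
  (2,3): δ = 142.54°  ·
  (2,4): δ = 124.58°  ·
  (2,5): δ = 57.45°  ✓
  (2,6): δ = 24.92°  ✓
  (2,7): δ = 44.03°  ✓
  (3,4): δ = 162.04°  ·
  (3,5): δ = 94.91°  ·
  (3,6): δ = 12.54°  ✓
  (3,7): δ = 6.56°  ✓
  (4,5): δ = 112.87°  ·
  (4,6): δ = 30.49°  ✓
  (4,7): δ = 11.39°  ✓
  (5,6): δ = 97.62°  ·
  (5,7): δ = 78.52°  ·
  (6,7): δ = 160.90°  ·
antipodal pairs: 14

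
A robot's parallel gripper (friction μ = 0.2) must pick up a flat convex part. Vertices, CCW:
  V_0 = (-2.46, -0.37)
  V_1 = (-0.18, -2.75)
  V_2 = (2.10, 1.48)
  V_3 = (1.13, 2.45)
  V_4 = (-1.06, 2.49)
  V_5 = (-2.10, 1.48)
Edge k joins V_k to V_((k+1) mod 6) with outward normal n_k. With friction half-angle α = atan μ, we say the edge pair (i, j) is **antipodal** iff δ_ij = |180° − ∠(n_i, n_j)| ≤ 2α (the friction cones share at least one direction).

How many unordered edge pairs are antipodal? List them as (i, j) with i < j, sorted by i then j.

α = atan 0.2 = 11.31°;  2α = 22.62°
n_0 = (-0.7221, -0.6918)
n_1 = (+0.8803, -0.4745)
n_2 = (+0.7071, +0.7071)
n_3 = (+0.0183, +0.9998)
n_4 = (-0.6967, +0.7174)
n_5 = (-0.9816, +0.1910)
  (0,1): δ = 72.10°  ·
  (0,2): δ = 1.23°  ✓
  (0,3): δ = 45.18°  ·
  (0,4): δ = 90.39°  ·
  (0,5): δ = 125.22°  ·
  (1,2): δ = 106.68°  ·
  (1,3): δ = 62.72°  ·
  (1,4): δ = 17.51°  ✓
  (1,5): δ = 17.31°  ✓
  (2,3): δ = 136.05°  ·
  (2,4): δ = 90.84°  ·
  (2,5): δ = 56.01°  ·
  (3,4): δ = 134.79°  ·
  (3,5): δ = 99.97°  ·
  (4,5): δ = 145.17°  ·
antipodal pairs: 3

count = 3; pairs: (0,2), (1,4), (1,5)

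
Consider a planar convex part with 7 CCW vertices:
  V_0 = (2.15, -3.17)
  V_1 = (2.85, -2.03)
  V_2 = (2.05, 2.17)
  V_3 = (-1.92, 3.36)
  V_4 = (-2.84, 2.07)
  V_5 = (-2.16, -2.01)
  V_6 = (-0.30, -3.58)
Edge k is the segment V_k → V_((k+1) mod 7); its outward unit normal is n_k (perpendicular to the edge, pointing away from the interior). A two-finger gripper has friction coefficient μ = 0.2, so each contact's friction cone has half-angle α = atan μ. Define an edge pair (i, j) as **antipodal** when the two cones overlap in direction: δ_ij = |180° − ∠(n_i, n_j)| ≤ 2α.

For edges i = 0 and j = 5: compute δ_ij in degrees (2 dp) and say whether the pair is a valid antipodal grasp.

α = atan 0.2 = 11.31°;  2α = 22.62°
edge 0: e_0 = (+0.70, +1.14);  n_0 = (+0.8522, -0.5233)
edge 5: e_5 = (+1.86, -1.57);  n_5 = (-0.6450, -0.7642)
∠(n_0, n_5) = 98.62°
δ = |180° − 98.62°| = 81.38°
81.38° > 2α = 22.62°  →  invalid

δ = 81.38°, invalid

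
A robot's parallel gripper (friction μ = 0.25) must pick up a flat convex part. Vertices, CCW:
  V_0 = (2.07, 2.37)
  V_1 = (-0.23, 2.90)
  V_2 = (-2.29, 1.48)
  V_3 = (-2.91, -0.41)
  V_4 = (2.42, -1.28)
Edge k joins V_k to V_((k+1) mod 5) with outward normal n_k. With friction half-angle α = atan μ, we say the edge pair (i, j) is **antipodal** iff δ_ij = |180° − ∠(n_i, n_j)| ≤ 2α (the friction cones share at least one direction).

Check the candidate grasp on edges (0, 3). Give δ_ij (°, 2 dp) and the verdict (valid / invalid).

α = atan 0.25 = 14.04°;  2α = 28.07°
edge 0: e_0 = (-2.30, +0.53);  n_0 = (+0.2246, +0.9745)
edge 3: e_3 = (+5.33, -0.87);  n_3 = (-0.1611, -0.9869)
∠(n_0, n_3) = 176.29°
δ = |180° − 176.29°| = 3.71°
3.71° ≤ 2α = 28.07°  →  valid

δ = 3.71°, valid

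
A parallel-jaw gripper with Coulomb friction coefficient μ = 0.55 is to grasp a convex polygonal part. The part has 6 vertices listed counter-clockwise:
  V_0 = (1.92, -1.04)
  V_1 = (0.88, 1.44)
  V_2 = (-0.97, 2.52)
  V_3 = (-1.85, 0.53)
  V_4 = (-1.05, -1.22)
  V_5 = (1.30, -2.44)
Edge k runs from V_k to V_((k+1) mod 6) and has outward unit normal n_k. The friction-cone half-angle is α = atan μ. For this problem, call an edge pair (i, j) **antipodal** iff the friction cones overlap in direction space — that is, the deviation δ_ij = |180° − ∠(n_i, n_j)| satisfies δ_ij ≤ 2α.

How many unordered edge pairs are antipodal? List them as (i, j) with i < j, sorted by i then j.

α = atan 0.55 = 28.81°;  2α = 57.62°
n_0 = (+0.9222, +0.3867)
n_1 = (+0.5042, +0.8636)
n_2 = (-0.9146, +0.4044)
n_3 = (-0.9095, -0.4158)
n_4 = (-0.4608, -0.8875)
n_5 = (+0.9143, -0.4049)
  (0,1): δ = 143.03°  ·
  (0,2): δ = 46.61°  ✓
  (0,3): δ = 1.82°  ✓
  (0,4): δ = 39.81°  ✓
  (0,5): δ = 133.36°  ·
  (1,2): δ = 83.58°  ·
  (1,3): δ = 35.16°  ✓
  (1,4): δ = 2.84°  ✓
  (1,5): δ = 96.39°  ·
  (2,3): δ = 131.58°  ·
  (2,4): δ = 93.58°  ·
  (2,5): δ = 0.03°  ✓
  (3,4): δ = 142.00°  ·
  (3,5): δ = 48.45°  ✓
  (4,5): δ = 86.45°  ·
antipodal pairs: 7

count = 7; pairs: (0,2), (0,3), (0,4), (1,3), (1,4), (2,5), (3,5)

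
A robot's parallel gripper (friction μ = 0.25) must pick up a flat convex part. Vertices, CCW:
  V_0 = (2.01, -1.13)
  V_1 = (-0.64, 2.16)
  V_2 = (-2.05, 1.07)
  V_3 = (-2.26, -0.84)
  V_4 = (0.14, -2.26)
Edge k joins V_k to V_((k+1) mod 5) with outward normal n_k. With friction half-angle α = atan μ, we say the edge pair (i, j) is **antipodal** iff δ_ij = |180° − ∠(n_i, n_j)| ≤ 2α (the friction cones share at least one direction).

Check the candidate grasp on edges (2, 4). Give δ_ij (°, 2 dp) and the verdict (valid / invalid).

δ = 52.58°, invalid

α = atan 0.25 = 14.04°;  2α = 28.07°
edge 2: e_2 = (-0.21, -1.91);  n_2 = (-0.9940, +0.1093)
edge 4: e_4 = (+1.87, +1.13);  n_4 = (+0.5172, -0.8559)
∠(n_2, n_4) = 127.42°
δ = |180° − 127.42°| = 52.58°
52.58° > 2α = 28.07°  →  invalid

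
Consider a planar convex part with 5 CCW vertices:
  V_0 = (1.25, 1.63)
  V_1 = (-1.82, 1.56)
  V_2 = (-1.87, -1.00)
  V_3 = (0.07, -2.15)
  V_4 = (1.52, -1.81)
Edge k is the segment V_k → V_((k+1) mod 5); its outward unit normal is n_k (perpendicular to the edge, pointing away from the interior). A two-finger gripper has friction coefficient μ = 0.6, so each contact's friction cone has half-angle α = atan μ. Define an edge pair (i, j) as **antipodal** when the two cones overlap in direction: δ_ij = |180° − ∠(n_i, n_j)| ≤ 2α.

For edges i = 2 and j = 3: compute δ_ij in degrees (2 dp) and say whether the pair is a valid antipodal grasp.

α = atan 0.6 = 30.96°;  2α = 61.93°
edge 2: e_2 = (+1.94, -1.15);  n_2 = (-0.5099, -0.8602)
edge 3: e_3 = (+1.45, +0.34);  n_3 = (+0.2283, -0.9736)
∠(n_2, n_3) = 43.86°
δ = |180° − 43.86°| = 136.14°
136.14° > 2α = 61.93°  →  invalid

δ = 136.14°, invalid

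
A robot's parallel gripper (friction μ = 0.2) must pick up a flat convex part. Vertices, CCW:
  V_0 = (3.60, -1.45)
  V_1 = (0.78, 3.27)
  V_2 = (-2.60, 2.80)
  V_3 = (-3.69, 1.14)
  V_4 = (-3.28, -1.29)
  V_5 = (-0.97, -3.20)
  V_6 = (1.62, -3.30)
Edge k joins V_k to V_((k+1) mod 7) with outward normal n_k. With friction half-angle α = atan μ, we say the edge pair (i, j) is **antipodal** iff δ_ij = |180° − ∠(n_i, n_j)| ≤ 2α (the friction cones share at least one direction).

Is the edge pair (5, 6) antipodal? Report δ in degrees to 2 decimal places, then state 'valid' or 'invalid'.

δ = 134.73°, invalid

α = atan 0.2 = 11.31°;  2α = 22.62°
edge 5: e_5 = (+2.59, -0.10);  n_5 = (-0.0386, -0.9993)
edge 6: e_6 = (+1.98, +1.85);  n_6 = (+0.6827, -0.7307)
∠(n_5, n_6) = 45.27°
δ = |180° − 45.27°| = 134.73°
134.73° > 2α = 22.62°  →  invalid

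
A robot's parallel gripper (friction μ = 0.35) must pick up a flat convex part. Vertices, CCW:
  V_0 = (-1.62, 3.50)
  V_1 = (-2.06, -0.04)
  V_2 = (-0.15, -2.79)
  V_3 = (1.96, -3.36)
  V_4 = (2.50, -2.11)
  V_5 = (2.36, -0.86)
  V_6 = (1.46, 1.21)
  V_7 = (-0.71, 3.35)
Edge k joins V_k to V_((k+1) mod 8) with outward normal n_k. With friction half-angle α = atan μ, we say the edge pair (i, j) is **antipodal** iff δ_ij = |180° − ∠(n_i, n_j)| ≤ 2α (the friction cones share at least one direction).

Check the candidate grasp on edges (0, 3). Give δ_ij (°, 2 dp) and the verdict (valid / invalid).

δ = 16.28°, valid

α = atan 0.35 = 19.29°;  2α = 38.58°
edge 0: e_0 = (-0.44, -3.54);  n_0 = (-0.9924, +0.1233)
edge 3: e_3 = (+0.54, +1.25);  n_3 = (+0.9180, -0.3966)
∠(n_0, n_3) = 163.72°
δ = |180° − 163.72°| = 16.28°
16.28° ≤ 2α = 38.58°  →  valid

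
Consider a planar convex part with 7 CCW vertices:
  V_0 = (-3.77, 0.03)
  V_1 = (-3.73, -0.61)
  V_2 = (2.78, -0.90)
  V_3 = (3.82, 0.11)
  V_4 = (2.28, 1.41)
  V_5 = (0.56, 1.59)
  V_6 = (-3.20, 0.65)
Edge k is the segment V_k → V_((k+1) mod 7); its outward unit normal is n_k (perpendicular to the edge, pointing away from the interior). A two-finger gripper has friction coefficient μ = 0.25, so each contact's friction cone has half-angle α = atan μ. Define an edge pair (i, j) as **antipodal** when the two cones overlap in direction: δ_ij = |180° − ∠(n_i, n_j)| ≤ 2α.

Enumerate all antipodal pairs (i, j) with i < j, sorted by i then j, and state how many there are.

α = atan 0.25 = 14.04°;  2α = 28.07°
n_0 = (-0.9981, -0.0624)
n_1 = (-0.0445, -0.9990)
n_2 = (+0.6967, -0.7174)
n_3 = (+0.6451, +0.7641)
n_4 = (+0.1041, +0.9946)
n_5 = (-0.2425, +0.9701)
n_6 = (-0.7362, +0.6768)
  (0,1): δ = 96.13°  ·
  (0,2): δ = 49.41°  ·
  (0,3): δ = 46.25°  ·
  (0,4): δ = 80.45°  ·
  (0,5): δ = 100.46°  ·
  (0,6): δ = 133.83°  ·
  (1,2): δ = 133.29°  ·
  (1,3): δ = 37.62°  ·
  (1,4): δ = 3.42°  ✓
  (1,5): δ = 16.59°  ✓
  (1,6): δ = 49.96°  ·
  (2,3): δ = 84.33°  ·
  (2,4): δ = 50.14°  ·
  (2,5): δ = 30.13°  ·
  (2,6): δ = 3.24°  ✓
  (3,4): δ = 145.80°  ·
  (3,5): δ = 125.79°  ·
  (3,6): δ = 92.42°  ·
  (4,5): δ = 159.99°  ·
  (4,6): δ = 126.62°  ·
  (5,6): δ = 146.63°  ·
antipodal pairs: 3

count = 3; pairs: (1,4), (1,5), (2,6)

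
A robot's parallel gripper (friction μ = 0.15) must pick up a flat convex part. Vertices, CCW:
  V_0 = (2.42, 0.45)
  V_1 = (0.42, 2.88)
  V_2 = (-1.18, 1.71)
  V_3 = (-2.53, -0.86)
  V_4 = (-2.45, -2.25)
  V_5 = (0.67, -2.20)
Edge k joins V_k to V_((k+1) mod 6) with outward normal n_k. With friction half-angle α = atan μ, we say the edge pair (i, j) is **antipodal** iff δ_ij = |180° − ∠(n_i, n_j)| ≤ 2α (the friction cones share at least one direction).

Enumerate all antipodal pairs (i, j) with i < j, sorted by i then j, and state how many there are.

α = atan 0.15 = 8.53°;  2α = 17.06°
n_0 = (+0.7721, +0.6355)
n_1 = (-0.5903, +0.8072)
n_2 = (-0.8853, +0.4650)
n_3 = (-0.9983, -0.0575)
n_4 = (+0.0160, -0.9999)
n_5 = (+0.8345, -0.5511)
  (0,1): δ = 93.28°  ·
  (0,2): δ = 67.17°  ·
  (0,3): δ = 36.16°  ·
  (0,4): δ = 51.46°  ·
  (0,5): δ = 107.10°  ·
  (1,2): δ = 153.89°  ·
  (1,3): δ = 122.88°  ·
  (1,4): δ = 35.26°  ·
  (1,5): δ = 20.38°  ·
  (2,3): δ = 148.99°  ·
  (2,4): δ = 61.37°  ·
  (2,5): δ = 5.73°  ✓
  (3,4): δ = 92.38°  ·
  (3,5): δ = 36.73°  ·
  (4,5): δ = 124.36°  ·
antipodal pairs: 1

count = 1; pairs: (2,5)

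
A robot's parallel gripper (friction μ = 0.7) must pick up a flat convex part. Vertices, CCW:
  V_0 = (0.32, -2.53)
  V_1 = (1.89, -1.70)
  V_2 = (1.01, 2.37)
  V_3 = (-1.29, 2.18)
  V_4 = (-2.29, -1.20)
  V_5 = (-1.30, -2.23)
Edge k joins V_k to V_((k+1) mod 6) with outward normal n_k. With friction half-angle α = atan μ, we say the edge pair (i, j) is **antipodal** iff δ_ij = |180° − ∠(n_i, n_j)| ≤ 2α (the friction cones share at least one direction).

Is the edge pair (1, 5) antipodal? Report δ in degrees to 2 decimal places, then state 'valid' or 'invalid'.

δ = 67.31°, valid

α = atan 0.7 = 34.99°;  2α = 69.98°
edge 1: e_1 = (-0.88, +4.07);  n_1 = (+0.9774, +0.2113)
edge 5: e_5 = (+1.62, -0.30);  n_5 = (-0.1821, -0.9833)
∠(n_1, n_5) = 112.69°
δ = |180° − 112.69°| = 67.31°
67.31° ≤ 2α = 69.98°  →  valid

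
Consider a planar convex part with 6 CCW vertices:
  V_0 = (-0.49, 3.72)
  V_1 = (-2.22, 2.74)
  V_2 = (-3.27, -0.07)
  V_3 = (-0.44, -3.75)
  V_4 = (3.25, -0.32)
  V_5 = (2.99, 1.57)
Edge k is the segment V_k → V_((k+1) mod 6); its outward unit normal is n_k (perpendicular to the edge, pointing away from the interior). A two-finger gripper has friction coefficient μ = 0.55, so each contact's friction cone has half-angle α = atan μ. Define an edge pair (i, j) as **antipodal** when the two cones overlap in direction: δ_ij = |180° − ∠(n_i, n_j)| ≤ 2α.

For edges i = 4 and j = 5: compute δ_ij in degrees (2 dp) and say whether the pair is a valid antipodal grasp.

δ = 129.54°, invalid

α = atan 0.55 = 28.81°;  2α = 57.62°
edge 4: e_4 = (-0.26, +1.89);  n_4 = (+0.9907, +0.1363)
edge 5: e_5 = (-3.48, +2.15);  n_5 = (+0.5256, +0.8507)
∠(n_4, n_5) = 50.46°
δ = |180° − 50.46°| = 129.54°
129.54° > 2α = 57.62°  →  invalid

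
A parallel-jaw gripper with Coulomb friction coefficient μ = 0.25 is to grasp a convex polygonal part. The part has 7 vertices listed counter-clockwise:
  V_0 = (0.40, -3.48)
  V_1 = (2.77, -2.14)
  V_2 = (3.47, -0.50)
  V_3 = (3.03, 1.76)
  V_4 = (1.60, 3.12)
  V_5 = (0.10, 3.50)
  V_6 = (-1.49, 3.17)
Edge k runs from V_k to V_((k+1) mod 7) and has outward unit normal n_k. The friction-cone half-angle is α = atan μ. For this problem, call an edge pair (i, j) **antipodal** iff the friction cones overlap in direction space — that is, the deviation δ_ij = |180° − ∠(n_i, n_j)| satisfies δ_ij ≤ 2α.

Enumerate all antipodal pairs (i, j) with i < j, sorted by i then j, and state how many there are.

count = 2; pairs: (0,5), (2,6)

α = atan 0.25 = 14.04°;  2α = 28.07°
n_0 = (+0.4922, -0.8705)
n_1 = (+0.9197, -0.3926)
n_2 = (+0.9816, +0.1911)
n_3 = (+0.6891, +0.7246)
n_4 = (+0.2456, +0.9694)
n_5 = (-0.2032, +0.9791)
n_6 = (-0.9619, -0.2734)
  (0,1): δ = 142.60°  ·
  (0,2): δ = 108.47°  ·
  (0,3): δ = 73.05°  ·
  (0,4): δ = 43.70°  ·
  (0,5): δ = 17.76°  ✓
  (0,6): δ = 76.38°  ·
  (1,2): δ = 145.87°  ·
  (1,3): δ = 110.45°  ·
  (1,4): δ = 81.10°  ·
  (1,5): δ = 55.16°  ·
  (1,6): δ = 38.98°  ·
  (2,3): δ = 144.58°  ·
  (2,4): δ = 115.23°  ·
  (2,5): δ = 89.29°  ·
  (2,6): δ = 4.85°  ✓
  (3,4): δ = 150.65°  ·
  (3,5): δ = 124.71°  ·
  (3,6): δ = 30.57°  ·
  (4,5): δ = 154.06°  ·
  (4,6): δ = 59.92°  ·
  (5,6): δ = 85.86°  ·
antipodal pairs: 2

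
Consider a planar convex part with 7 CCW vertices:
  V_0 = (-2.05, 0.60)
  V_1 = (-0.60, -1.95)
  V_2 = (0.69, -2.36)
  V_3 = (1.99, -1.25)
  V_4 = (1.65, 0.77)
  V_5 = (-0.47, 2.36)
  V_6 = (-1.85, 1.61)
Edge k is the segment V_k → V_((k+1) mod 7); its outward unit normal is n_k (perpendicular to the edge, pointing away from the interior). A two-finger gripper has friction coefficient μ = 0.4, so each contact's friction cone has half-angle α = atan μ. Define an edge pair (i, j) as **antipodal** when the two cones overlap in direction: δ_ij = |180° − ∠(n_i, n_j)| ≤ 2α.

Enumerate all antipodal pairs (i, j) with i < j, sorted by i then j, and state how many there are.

count = 6; pairs: (0,3), (0,4), (1,4), (2,5), (2,6), (3,6)

α = atan 0.4 = 21.80°;  2α = 43.60°
n_0 = (-0.8693, -0.4943)
n_1 = (-0.3029, -0.9530)
n_2 = (+0.6493, -0.7605)
n_3 = (+0.9861, +0.1660)
n_4 = (+0.6000, +0.8000)
n_5 = (-0.4775, +0.8786)
n_6 = (-0.9810, +0.1942)
  (0,1): δ = 137.26°  ·
  (0,2): δ = 79.13°  ·
  (0,3): δ = 20.07°  ✓
  (0,4): δ = 23.51°  ✓
  (0,5): δ = 88.90°  ·
  (0,6): δ = 139.18°  ·
  (1,2): δ = 121.88°  ·
  (1,3): δ = 62.81°  ·
  (1,4): δ = 19.24°  ✓
  (1,5): δ = 46.15°  ·
  (1,6): δ = 96.43°  ·
  (2,3): δ = 120.94°  ·
  (2,4): δ = 77.36°  ·
  (2,5): δ = 11.97°  ✓
  (2,6): δ = 38.31°  ✓
  (3,4): δ = 136.42°  ·
  (3,5): δ = 71.03°  ·
  (3,6): δ = 20.76°  ✓
  (4,5): δ = 114.61°  ·
  (4,6): δ = 64.33°  ·
  (5,6): δ = 129.72°  ·
antipodal pairs: 6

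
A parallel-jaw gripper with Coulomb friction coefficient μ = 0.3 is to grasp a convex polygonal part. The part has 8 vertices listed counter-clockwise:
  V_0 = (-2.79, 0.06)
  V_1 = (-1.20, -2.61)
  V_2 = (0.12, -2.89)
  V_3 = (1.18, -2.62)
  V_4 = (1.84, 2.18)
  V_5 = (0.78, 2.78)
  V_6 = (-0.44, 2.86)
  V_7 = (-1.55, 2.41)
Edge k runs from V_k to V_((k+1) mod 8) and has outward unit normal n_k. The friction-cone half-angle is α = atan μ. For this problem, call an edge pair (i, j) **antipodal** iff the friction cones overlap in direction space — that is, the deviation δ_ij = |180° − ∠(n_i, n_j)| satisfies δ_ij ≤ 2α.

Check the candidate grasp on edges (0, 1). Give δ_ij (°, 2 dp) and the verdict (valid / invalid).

δ = 132.75°, invalid

α = atan 0.3 = 16.70°;  2α = 33.40°
edge 0: e_0 = (+1.59, -2.67);  n_0 = (-0.8592, -0.5117)
edge 1: e_1 = (+1.32, -0.28);  n_1 = (-0.2075, -0.9782)
∠(n_0, n_1) = 47.25°
δ = |180° − 47.25°| = 132.75°
132.75° > 2α = 33.40°  →  invalid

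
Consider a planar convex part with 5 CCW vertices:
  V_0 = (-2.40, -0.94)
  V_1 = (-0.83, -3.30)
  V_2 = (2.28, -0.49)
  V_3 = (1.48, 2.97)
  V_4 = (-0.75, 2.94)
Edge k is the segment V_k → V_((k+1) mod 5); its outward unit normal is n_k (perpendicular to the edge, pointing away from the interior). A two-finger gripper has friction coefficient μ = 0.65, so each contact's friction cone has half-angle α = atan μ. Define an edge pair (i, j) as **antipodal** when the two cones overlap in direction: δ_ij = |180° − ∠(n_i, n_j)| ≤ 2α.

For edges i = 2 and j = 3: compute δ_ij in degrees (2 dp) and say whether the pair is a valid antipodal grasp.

α = atan 0.65 = 33.02°;  2α = 66.05°
edge 2: e_2 = (-0.80, +3.46);  n_2 = (+0.9743, +0.2253)
edge 3: e_3 = (-2.23, -0.03);  n_3 = (-0.0135, +0.9999)
∠(n_2, n_3) = 77.75°
δ = |180° − 77.75°| = 102.25°
102.25° > 2α = 66.05°  →  invalid

δ = 102.25°, invalid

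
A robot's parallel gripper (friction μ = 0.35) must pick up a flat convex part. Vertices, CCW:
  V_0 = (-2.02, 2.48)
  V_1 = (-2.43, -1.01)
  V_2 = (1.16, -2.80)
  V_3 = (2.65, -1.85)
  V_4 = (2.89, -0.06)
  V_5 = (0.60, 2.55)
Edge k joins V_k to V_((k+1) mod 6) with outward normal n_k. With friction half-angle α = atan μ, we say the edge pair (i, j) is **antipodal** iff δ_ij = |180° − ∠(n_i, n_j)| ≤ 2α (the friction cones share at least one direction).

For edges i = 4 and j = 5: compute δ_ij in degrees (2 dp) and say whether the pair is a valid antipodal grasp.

δ = 129.73°, invalid

α = atan 0.35 = 19.29°;  2α = 38.58°
edge 4: e_4 = (-2.29, +2.61);  n_4 = (+0.7517, +0.6595)
edge 5: e_5 = (-2.62, -0.07);  n_5 = (-0.0267, +0.9996)
∠(n_4, n_5) = 50.27°
δ = |180° − 50.27°| = 129.73°
129.73° > 2α = 38.58°  →  invalid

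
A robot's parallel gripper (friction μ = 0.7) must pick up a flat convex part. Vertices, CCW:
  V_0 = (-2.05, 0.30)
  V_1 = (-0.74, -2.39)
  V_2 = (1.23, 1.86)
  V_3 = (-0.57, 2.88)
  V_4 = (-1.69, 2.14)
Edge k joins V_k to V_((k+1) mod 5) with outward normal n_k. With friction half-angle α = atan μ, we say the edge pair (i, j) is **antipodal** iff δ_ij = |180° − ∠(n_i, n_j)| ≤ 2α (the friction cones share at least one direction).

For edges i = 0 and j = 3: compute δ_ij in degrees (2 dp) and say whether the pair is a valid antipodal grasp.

δ = 97.49°, invalid

α = atan 0.7 = 34.99°;  2α = 69.98°
edge 0: e_0 = (+1.31, -2.69);  n_0 = (-0.8991, -0.4378)
edge 3: e_3 = (-1.12, -0.74);  n_3 = (-0.5513, +0.8343)
∠(n_0, n_3) = 82.51°
δ = |180° − 82.51°| = 97.49°
97.49° > 2α = 69.98°  →  invalid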